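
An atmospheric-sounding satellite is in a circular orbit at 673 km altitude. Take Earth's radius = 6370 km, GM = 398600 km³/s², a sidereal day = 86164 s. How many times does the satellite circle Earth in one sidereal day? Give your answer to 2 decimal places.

14.65

Semi-major axis a = 6370 + 673 = 7043 km. Period T = 2π√(a³/μ) = 2π√(7043³/398600) = 5882.3 s = 98.04 min.
Orbits per sidereal day = 86164 / 5882.3 = 14.648.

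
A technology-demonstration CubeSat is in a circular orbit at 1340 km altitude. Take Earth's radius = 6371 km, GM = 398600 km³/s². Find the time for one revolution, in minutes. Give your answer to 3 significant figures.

Semi-major axis a = 6371 + 1340 = 7711 km. Period T = 2π√(a³/μ) = 2π√(7711³/398600) = 6738.7 s = 112.31 min.

112 min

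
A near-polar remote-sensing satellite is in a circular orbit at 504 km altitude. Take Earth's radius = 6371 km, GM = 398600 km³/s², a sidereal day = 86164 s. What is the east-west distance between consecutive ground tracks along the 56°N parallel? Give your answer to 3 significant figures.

1470 km

Semi-major axis a = 6371 + 504 = 6875 km. Period T = 2π√(a³/μ) = 2π√(6875³/398600) = 5673.1 s = 94.55 min.
Node shift per orbit = (5673.1/86164) × 360° = 23.70°.
Equatorial spacing = 23.70 × 111.2 km/° = 2636 km.
At 56° latitude, spacing = 2636 × cos(56°) = 1474 km.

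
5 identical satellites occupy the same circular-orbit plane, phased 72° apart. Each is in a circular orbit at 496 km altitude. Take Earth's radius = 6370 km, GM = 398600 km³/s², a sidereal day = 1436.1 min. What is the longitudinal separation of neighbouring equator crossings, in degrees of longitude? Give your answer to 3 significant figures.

Semi-major axis a = 6370 + 496 = 6866 km. Period T = 2π√(a³/μ) = 2π√(6866³/398600) = 5662.0 s = 94.37 min.
Single-satellite node shift = (5662.0/86166) × 360° = 23.66°.
With 5 satellites evenly phased, successive equator crossings are 23.66/5 = 4.731° apart.

4.73°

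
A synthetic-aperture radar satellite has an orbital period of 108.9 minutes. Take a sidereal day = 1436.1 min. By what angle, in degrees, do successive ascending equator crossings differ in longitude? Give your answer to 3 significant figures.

27.3°

T = 108.9 min = 6534.0 s.
During one orbit Earth rotates (6534.0 / 86166) × 360° = 27.30°.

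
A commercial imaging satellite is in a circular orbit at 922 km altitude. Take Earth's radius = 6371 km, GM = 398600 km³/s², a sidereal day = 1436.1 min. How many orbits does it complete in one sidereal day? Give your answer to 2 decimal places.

Semi-major axis a = 6371 + 922 = 7293 km. Period T = 2π√(a³/μ) = 2π√(7293³/398600) = 6198.3 s = 103.30 min.
Orbits per sidereal day = 86166 / 6198.3 = 13.902.

13.90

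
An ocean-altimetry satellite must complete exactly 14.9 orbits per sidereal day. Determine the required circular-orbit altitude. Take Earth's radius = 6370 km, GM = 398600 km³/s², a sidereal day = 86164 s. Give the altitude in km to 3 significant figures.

593 km

Required period T = 86164 / 14.9 = 5782.8 s.
From T = 2π√(a³/μ): a = (μ T²/4π²)^(1/3) = (398600 × 5782.8² / 4π²)^(1/3) = 6963 km.
Altitude h = a − R = 6963 − 6370 = 593 km.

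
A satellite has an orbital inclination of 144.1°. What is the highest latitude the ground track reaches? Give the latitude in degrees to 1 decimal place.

35.9°

Retrograde orbit: the ground track reaches ±(180° − i) = ±(180 − 144.1) = ±35.9°.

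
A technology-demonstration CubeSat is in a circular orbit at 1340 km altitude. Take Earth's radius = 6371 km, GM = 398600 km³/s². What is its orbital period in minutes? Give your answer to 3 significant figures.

112 min

Semi-major axis a = 6371 + 1340 = 7711 km. Period T = 2π√(a³/μ) = 2π√(7711³/398600) = 6738.7 s = 112.31 min.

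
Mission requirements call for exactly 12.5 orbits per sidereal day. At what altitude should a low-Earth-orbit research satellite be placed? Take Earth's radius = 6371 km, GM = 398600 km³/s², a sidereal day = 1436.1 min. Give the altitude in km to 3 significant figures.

Required period T = 86166 / 12.5 = 6893.3 s.
From T = 2π√(a³/μ): a = (μ T²/4π²)^(1/3) = (398600 × 6893.3² / 4π²)^(1/3) = 7828 km.
Altitude h = a − R = 7828 − 6371 = 1457 km.

1460 km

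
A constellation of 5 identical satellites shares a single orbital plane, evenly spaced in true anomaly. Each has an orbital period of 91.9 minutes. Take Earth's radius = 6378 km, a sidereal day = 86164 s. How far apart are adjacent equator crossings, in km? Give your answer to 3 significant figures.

513 km

T = 91.9 min = 5514.0 s.
Single-satellite node shift = (5514.0/86164) × 360° = 23.04°.
With 5 satellites evenly phased, successive equator crossings are 23.04/5 = 4.608° apart.
That is 4.608 × 111.3 = 513 km at the equator.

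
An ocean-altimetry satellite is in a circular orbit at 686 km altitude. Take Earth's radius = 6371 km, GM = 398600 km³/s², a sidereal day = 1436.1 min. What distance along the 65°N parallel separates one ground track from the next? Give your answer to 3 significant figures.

Semi-major axis a = 6371 + 686 = 7057 km. Period T = 2π√(a³/μ) = 2π√(7057³/398600) = 5899.9 s = 98.33 min.
Node shift per orbit = (5899.9/86166) × 360° = 24.65°.
Equatorial spacing = 24.65 × 111.2 km/° = 2741 km.
At 65° latitude, spacing = 2741 × cos(65°) = 1158 km.

1160 km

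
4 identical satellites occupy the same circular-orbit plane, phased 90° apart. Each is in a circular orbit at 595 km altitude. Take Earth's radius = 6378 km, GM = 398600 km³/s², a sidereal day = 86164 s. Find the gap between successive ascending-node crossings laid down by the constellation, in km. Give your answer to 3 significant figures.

674 km

Semi-major axis a = 6378 + 595 = 6973 km. Period T = 2π√(a³/μ) = 2π√(6973³/398600) = 5794.8 s = 96.58 min.
Single-satellite node shift = (5794.8/86164) × 360° = 24.21°.
With 4 satellites evenly phased, successive equator crossings are 24.21/4 = 6.053° apart.
That is 6.053 × 111.3 = 674 km at the equator.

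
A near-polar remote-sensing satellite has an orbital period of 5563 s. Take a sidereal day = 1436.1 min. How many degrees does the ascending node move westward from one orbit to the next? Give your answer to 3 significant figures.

23.2°

During one orbit Earth rotates (5563.0 / 86166) × 360° = 23.24°.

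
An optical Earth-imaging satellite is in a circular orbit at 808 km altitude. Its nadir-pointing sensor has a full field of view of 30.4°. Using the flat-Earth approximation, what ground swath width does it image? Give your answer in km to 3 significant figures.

439 km

Half-angle = 30.4°/2 = 15.2°.
Swath width ≈ 2h·tan(θ/2) = 2 × 808 × tan(15.2°) = 439.1 km.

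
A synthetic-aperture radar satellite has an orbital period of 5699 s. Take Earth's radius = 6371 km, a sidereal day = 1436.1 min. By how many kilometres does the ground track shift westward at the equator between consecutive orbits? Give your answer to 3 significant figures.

During one orbit Earth rotates (5699.0 / 86166) × 360° = 23.81°.
At the equator that is 23.81° × (2π·6371/360) km/° = 23.81 × 111.2 = 2648 km.

2650 km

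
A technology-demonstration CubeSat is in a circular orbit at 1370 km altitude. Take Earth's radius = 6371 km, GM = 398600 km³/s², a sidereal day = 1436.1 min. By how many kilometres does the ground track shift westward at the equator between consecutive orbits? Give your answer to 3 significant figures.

3150 km

Semi-major axis a = 6371 + 1370 = 7741 km. Period T = 2π√(a³/μ) = 2π√(7741³/398600) = 6778.1 s = 112.97 min.
During one orbit Earth rotates (6778.1 / 86166) × 360° = 28.32°.
At the equator that is 28.32° × (2π·6371/360) km/° = 28.32 × 111.2 = 3149 km.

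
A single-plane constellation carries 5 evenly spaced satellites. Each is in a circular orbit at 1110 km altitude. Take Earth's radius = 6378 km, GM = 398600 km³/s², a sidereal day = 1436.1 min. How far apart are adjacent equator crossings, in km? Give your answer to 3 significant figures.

Semi-major axis a = 6378 + 1110 = 7488 km. Period T = 2π√(a³/μ) = 2π√(7488³/398600) = 6448.5 s = 107.48 min.
Single-satellite node shift = (6448.5/86166) × 360° = 26.94°.
With 5 satellites evenly phased, successive equator crossings are 26.94/5 = 5.388° apart.
That is 5.388 × 111.3 = 600 km at the equator.

600 km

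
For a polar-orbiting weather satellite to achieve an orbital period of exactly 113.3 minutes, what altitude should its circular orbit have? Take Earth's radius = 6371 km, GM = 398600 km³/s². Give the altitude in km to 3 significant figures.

T = 113.3 min = 6798.0 s.
From T = 2π√(a³/μ): a = (μ T²/4π²)^(1/3) = (398600 × 6798.0² / 4π²)^(1/3) = 7756 km.
Altitude h = a − R = 7756 − 6371 = 1385 km.

1390 km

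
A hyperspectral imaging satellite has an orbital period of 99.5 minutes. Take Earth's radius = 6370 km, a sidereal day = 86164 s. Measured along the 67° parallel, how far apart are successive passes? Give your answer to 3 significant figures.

T = 99.5 min = 5970.0 s.
Node shift per orbit = (5970.0/86164) × 360° = 24.94°.
Equatorial spacing = 24.94 × 111.2 km/° = 2773 km.
At 67° latitude, spacing = 2773 × cos(67°) = 1084 km.

1080 km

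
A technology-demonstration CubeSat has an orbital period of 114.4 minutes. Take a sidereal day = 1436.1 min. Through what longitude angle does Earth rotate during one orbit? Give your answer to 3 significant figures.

T = 114.4 min = 6864.0 s.
During one orbit Earth rotates (6864.0 / 86166) × 360° = 28.68°.

28.7°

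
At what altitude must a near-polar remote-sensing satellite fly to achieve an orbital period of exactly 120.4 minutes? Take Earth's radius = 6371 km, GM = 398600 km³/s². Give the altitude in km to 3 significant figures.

1710 km

T = 120.4 min = 7224.0 s.
From T = 2π√(a³/μ): a = (μ T²/4π²)^(1/3) = (398600 × 7224.0² / 4π²)^(1/3) = 8077 km.
Altitude h = a − R = 8077 − 6371 = 1706 km.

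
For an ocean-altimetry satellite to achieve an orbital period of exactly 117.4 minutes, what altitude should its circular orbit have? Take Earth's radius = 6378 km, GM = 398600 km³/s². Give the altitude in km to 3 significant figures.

T = 117.4 min = 7044.0 s.
From T = 2π√(a³/μ): a = (μ T²/4π²)^(1/3) = (398600 × 7044.0² / 4π²)^(1/3) = 7942 km.
Altitude h = a − R = 7942 − 6378 = 1564 km.

1560 km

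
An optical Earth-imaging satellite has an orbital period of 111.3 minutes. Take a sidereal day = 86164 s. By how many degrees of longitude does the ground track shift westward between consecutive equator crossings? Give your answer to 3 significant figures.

T = 111.3 min = 6678.0 s.
During one orbit Earth rotates (6678.0 / 86164) × 360° = 27.90°.

27.9°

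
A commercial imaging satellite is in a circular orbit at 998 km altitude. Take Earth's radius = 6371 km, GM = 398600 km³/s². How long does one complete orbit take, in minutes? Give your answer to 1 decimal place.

104.9 min

Semi-major axis a = 6371 + 998 = 7369 km. Period T = 2π√(a³/μ) = 2π√(7369³/398600) = 6295.4 s = 104.92 min.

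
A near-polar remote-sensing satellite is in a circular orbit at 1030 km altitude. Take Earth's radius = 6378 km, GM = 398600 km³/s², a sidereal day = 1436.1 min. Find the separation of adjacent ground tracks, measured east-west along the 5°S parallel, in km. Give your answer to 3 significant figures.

Semi-major axis a = 6378 + 1030 = 7408 km. Period T = 2π√(a³/μ) = 2π√(7408³/398600) = 6345.5 s = 105.76 min.
Node shift per orbit = (6345.5/86166) × 360° = 26.51°.
Equatorial spacing = 26.51 × 111.3 km/° = 2951 km.
At 5° latitude, spacing = 2951 × cos(5°) = 2940 km.

2940 km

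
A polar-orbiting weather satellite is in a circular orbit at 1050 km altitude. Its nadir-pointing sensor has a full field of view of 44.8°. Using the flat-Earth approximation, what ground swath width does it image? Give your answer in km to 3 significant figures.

Half-angle = 44.8°/2 = 22.4°.
Swath width ≈ 2h·tan(θ/2) = 2 × 1050 × tan(22.4°) = 865.6 km.

866 km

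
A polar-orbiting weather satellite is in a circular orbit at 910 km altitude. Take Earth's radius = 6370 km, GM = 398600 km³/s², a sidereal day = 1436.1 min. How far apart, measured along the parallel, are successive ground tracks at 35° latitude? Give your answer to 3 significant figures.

2350 km

Semi-major axis a = 6370 + 910 = 7280 km. Period T = 2π√(a³/μ) = 2π√(7280³/398600) = 6181.7 s = 103.03 min.
Node shift per orbit = (6181.7/86166) × 360° = 25.83°.
Equatorial spacing = 25.83 × 111.2 km/° = 2871 km.
At 35° latitude, spacing = 2871 × cos(35°) = 2352 km.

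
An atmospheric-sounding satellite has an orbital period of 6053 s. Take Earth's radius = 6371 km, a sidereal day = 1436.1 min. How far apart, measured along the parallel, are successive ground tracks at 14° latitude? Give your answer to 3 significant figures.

Node shift per orbit = (6053.0/86166) × 360° = 25.29°.
Equatorial spacing = 25.29 × 111.2 km/° = 2812 km.
At 14° latitude, spacing = 2812 × cos(14°) = 2729 km.

2730 km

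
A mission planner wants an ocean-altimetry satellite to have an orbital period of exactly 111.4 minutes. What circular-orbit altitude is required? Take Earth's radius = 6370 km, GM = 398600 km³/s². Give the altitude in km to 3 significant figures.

T = 111.4 min = 6684.0 s.
From T = 2π√(a³/μ): a = (μ T²/4π²)^(1/3) = (398600 × 6684.0² / 4π²)^(1/3) = 7669 km.
Altitude h = a − R = 7669 − 6370 = 1299 km.

1300 km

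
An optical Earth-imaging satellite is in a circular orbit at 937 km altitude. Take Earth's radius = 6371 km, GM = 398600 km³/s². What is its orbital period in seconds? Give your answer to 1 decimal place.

Semi-major axis a = 6371 + 937 = 7308 km. Period T = 2π√(a³/μ) = 2π√(7308³/398600) = 6217.4 s = 103.62 min.

6217.4 seconds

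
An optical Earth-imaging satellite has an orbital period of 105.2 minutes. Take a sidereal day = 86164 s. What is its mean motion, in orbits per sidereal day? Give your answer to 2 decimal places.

13.65

T = 105.2 min = 6312.0 s.
Orbits per sidereal day = 86164 / 6312.0 = 13.651.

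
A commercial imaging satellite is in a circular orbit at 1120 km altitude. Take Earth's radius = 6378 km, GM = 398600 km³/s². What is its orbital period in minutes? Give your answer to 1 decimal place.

107.7 min

Semi-major axis a = 6378 + 1120 = 7498 km. Period T = 2π√(a³/μ) = 2π√(7498³/398600) = 6461.4 s = 107.69 min.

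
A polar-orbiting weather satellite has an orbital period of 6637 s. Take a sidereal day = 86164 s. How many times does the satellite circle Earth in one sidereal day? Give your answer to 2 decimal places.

Orbits per sidereal day = 86164 / 6637.0 = 12.982.

12.98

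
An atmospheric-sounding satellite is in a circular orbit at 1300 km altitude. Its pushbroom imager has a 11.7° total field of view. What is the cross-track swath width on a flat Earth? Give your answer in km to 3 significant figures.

266 km

Half-angle = 11.7°/2 = 5.85°.
Swath width ≈ 2h·tan(θ/2) = 2 × 1300 × tan(5.85°) = 266.4 km.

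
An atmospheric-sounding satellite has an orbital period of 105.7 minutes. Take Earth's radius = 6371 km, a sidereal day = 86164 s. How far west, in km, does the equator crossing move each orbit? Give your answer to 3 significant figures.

2950 km

T = 105.7 min = 6342.0 s.
During one orbit Earth rotates (6342.0 / 86164) × 360° = 26.50°.
At the equator that is 26.50° × (2π·6371/360) km/° = 26.50 × 111.2 = 2946 km.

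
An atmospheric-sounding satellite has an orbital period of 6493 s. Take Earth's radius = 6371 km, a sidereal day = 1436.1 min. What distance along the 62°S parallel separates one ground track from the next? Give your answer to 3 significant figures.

1420 km

Node shift per orbit = (6493.0/86166) × 360° = 27.13°.
Equatorial spacing = 27.13 × 111.2 km/° = 3016 km.
At 62° latitude, spacing = 3016 × cos(62°) = 1416 km.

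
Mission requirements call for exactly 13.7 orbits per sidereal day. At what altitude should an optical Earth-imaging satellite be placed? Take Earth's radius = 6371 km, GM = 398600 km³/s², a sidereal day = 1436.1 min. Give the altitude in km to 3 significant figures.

993 km

Required period T = 86166 / 13.7 = 6289.5 s.
From T = 2π√(a³/μ): a = (μ T²/4π²)^(1/3) = (398600 × 6289.5² / 4π²)^(1/3) = 7364 km.
Altitude h = a − R = 7364 − 6371 = 993 km.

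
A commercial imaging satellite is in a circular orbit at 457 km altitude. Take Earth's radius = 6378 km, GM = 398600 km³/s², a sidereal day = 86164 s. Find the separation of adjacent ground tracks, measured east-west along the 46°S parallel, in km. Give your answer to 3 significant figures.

1820 km

Semi-major axis a = 6378 + 457 = 6835 km. Period T = 2π√(a³/μ) = 2π√(6835³/398600) = 5623.7 s = 93.73 min.
Node shift per orbit = (5623.7/86164) × 360° = 23.50°.
Equatorial spacing = 23.50 × 111.3 km/° = 2616 km.
At 46° latitude, spacing = 2616 × cos(46°) = 1817 km.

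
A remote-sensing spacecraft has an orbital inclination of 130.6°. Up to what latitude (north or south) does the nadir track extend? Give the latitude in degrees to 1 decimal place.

49.4°

Retrograde orbit: the ground track reaches ±(180° − i) = ±(180 − 130.6) = ±49.4°.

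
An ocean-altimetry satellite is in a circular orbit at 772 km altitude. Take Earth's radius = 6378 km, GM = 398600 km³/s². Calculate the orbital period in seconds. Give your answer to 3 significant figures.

6020 seconds

Semi-major axis a = 6378 + 772 = 7150 km. Period T = 2π√(a³/μ) = 2π√(7150³/398600) = 6016.9 s = 100.28 min.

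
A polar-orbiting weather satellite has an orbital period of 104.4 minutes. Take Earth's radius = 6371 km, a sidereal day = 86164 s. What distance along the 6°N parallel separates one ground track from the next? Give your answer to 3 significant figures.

T = 104.4 min = 6264.0 s.
Node shift per orbit = (6264.0/86164) × 360° = 26.17°.
Equatorial spacing = 26.17 × 111.2 km/° = 2910 km.
At 6° latitude, spacing = 2910 × cos(6°) = 2894 km.

2890 km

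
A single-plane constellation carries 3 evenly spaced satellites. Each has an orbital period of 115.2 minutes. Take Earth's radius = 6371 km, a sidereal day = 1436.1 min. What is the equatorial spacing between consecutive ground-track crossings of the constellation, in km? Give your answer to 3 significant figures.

T = 115.2 min = 6912.0 s.
Single-satellite node shift = (6912.0/86166) × 360° = 28.88°.
With 3 satellites evenly phased, successive equator crossings are 28.88/3 = 9.626° apart.
That is 9.626 × 111.2 = 1070 km at the equator.

1070 km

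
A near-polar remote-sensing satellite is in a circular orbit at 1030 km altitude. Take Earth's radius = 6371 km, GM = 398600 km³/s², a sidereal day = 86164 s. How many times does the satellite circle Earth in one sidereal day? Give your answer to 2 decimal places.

Semi-major axis a = 6371 + 1030 = 7401 km. Period T = 2π√(a³/μ) = 2π√(7401³/398600) = 6336.5 s = 105.61 min.
Orbits per sidereal day = 86164 / 6336.5 = 13.598.

13.60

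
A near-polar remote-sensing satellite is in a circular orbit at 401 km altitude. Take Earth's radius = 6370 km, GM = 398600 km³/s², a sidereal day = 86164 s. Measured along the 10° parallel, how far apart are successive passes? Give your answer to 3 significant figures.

Semi-major axis a = 6370 + 401 = 6771 km. Period T = 2π√(a³/μ) = 2π√(6771³/398600) = 5544.9 s = 92.41 min.
Node shift per orbit = (5544.9/86164) × 360° = 23.17°.
Equatorial spacing = 23.17 × 111.2 km/° = 2576 km.
At 10° latitude, spacing = 2576 × cos(10°) = 2537 km.

2540 km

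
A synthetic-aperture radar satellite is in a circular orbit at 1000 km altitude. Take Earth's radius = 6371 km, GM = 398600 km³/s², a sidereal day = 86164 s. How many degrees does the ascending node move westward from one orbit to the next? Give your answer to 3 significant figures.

26.3°

Semi-major axis a = 6371 + 1000 = 7371 km. Period T = 2π√(a³/μ) = 2π√(7371³/398600) = 6298.0 s = 104.97 min.
During one orbit Earth rotates (6298.0 / 86164) × 360° = 26.31°.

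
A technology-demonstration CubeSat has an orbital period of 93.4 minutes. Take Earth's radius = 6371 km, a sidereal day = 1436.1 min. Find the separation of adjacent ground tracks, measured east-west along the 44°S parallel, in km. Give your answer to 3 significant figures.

T = 93.4 min = 5604.0 s.
Node shift per orbit = (5604.0/86166) × 360° = 23.41°.
Equatorial spacing = 23.41 × 111.2 km/° = 2603 km.
At 44° latitude, spacing = 2603 × cos(44°) = 1873 km.

1870 km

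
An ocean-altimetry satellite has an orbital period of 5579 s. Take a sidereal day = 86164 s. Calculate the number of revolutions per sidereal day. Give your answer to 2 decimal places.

15.44

Orbits per sidereal day = 86164 / 5579.0 = 15.444.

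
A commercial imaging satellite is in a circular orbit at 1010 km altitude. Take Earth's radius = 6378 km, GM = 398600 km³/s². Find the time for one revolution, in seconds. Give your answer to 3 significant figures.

Semi-major axis a = 6378 + 1010 = 7388 km. Period T = 2π√(a³/μ) = 2π√(7388³/398600) = 6319.8 s = 105.33 min.

6320 seconds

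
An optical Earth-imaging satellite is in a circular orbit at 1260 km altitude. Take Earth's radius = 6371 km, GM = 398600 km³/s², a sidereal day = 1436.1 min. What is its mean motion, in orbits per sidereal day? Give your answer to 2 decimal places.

Semi-major axis a = 6371 + 1260 = 7631 km. Period T = 2π√(a³/μ) = 2π√(7631³/398600) = 6634.1 s = 110.57 min.
Orbits per sidereal day = 86166 / 6634.1 = 12.988.

12.99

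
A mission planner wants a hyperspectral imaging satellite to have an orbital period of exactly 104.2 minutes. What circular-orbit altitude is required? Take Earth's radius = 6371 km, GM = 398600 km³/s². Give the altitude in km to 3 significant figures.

T = 104.2 min = 6252.0 s.
From T = 2π√(a³/μ): a = (μ T²/4π²)^(1/3) = (398600 × 6252.0² / 4π²)^(1/3) = 7335 km.
Altitude h = a − R = 7335 − 6371 = 964 km.

964 km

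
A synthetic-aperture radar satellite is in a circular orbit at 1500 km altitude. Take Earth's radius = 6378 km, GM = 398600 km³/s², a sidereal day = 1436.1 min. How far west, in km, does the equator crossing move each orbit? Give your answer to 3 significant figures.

Semi-major axis a = 6378 + 1500 = 7878 km. Period T = 2π√(a³/μ) = 2π√(7878³/398600) = 6958.8 s = 115.98 min.
During one orbit Earth rotates (6958.8 / 86166) × 360° = 29.07°.
At the equator that is 29.07° × (2π·6378/360) km/° = 29.07 × 111.3 = 3236 km.

3240 km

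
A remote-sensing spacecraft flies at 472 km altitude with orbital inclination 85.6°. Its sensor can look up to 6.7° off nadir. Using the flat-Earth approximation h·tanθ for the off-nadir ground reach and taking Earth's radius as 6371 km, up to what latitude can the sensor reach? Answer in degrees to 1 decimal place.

For a prograde orbit the ground track reaches latitude ±i = ±85.6°.
Sensor half-swath on the ground ≈ 472·tan(6.7°) = 55 km = 0.50° of latitude.
Maximum observable latitude ≈ 85.6 + 0.50 = 86.1°.

86.1°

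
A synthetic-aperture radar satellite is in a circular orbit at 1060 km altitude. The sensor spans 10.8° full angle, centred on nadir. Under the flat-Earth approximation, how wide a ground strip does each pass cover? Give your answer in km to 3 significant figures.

200 km

Half-angle = 10.8°/2 = 5.4°.
Swath width ≈ 2h·tan(θ/2) = 2 × 1060 × tan(5.4°) = 200.4 km.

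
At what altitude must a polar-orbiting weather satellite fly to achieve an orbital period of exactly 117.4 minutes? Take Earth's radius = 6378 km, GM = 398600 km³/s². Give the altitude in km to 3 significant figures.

T = 117.4 min = 7044.0 s.
From T = 2π√(a³/μ): a = (μ T²/4π²)^(1/3) = (398600 × 7044.0² / 4π²)^(1/3) = 7942 km.
Altitude h = a − R = 7942 − 6378 = 1564 km.

1560 km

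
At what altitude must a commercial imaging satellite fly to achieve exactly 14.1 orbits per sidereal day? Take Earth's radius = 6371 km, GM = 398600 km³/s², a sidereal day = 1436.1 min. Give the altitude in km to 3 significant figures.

Required period T = 86166 / 14.1 = 6111.1 s.
From T = 2π√(a³/μ): a = (μ T²/4π²)^(1/3) = (398600 × 6111.1² / 4π²)^(1/3) = 7224 km.
Altitude h = a − R = 7224 − 6371 = 853 km.

853 km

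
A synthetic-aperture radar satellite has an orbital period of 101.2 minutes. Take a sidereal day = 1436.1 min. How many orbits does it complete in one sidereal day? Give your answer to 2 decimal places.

14.19

T = 101.2 min = 6072.0 s.
Orbits per sidereal day = 86166 / 6072.0 = 14.191.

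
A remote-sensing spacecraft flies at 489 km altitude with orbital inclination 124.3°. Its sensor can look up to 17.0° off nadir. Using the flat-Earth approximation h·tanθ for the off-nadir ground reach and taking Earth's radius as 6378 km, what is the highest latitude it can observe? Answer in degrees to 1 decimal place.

57.0°

Retrograde orbit: the ground track reaches ±(180° − i) = ±(180 − 124.3) = ±55.7°.
Sensor half-swath on the ground ≈ 489·tan(17.0°) = 150 km = 1.34° of latitude.
Maximum observable latitude ≈ 55.7 + 1.34 = 57.0°.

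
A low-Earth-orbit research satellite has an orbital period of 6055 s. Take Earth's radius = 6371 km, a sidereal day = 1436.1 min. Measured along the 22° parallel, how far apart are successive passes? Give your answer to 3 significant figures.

Node shift per orbit = (6055.0/86166) × 360° = 25.30°.
Equatorial spacing = 25.30 × 111.2 km/° = 2813 km.
At 22° latitude, spacing = 2813 × cos(22°) = 2608 km.

2610 km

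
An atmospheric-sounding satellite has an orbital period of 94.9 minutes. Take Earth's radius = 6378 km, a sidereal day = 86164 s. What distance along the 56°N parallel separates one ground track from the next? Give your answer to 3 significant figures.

T = 94.9 min = 5694.0 s.
Node shift per orbit = (5694.0/86164) × 360° = 23.79°.
Equatorial spacing = 23.79 × 111.3 km/° = 2648 km.
At 56° latitude, spacing = 2648 × cos(56°) = 1481 km.

1480 km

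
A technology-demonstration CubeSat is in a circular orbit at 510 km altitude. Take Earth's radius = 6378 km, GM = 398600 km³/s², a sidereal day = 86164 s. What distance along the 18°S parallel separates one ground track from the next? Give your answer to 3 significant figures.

2520 km

Semi-major axis a = 6378 + 510 = 6888 km. Period T = 2π√(a³/μ) = 2π√(6888³/398600) = 5689.2 s = 94.82 min.
Node shift per orbit = (5689.2/86164) × 360° = 23.77°.
Equatorial spacing = 23.77 × 111.3 km/° = 2646 km.
At 18° latitude, spacing = 2646 × cos(18°) = 2516 km.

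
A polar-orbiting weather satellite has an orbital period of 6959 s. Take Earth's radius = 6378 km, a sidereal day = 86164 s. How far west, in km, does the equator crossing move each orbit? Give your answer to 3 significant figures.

3240 km

During one orbit Earth rotates (6959.0 / 86164) × 360° = 29.08°.
At the equator that is 29.08° × (2π·6378/360) km/° = 29.08 × 111.3 = 3237 km.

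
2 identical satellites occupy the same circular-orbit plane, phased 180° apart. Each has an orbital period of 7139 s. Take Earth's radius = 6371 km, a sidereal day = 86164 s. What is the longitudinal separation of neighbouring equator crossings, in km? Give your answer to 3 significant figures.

1660 km

Single-satellite node shift = (7139.0/86164) × 360° = 29.83°.
With 2 satellites evenly phased, successive equator crossings are 29.83/2 = 14.914° apart.
That is 14.914 × 111.2 = 1658 km at the equator.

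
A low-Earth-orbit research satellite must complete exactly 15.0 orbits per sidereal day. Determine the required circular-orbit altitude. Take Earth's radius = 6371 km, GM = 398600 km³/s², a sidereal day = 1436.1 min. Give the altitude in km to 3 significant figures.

561 km

Required period T = 86166 / 15.0 = 5744.4 s.
From T = 2π√(a³/μ): a = (μ T²/4π²)^(1/3) = (398600 × 5744.4² / 4π²)^(1/3) = 6932 km.
Altitude h = a − R = 6932 − 6371 = 561 km.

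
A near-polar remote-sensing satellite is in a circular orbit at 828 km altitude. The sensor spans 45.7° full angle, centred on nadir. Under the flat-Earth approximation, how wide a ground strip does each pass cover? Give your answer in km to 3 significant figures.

Half-angle = 45.7°/2 = 22.85°.
Swath width ≈ 2h·tan(θ/2) = 2 × 828 × tan(22.85°) = 697.8 km.

698 km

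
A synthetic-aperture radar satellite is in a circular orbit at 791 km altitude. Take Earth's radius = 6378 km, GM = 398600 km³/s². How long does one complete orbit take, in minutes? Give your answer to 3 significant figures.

Semi-major axis a = 6378 + 791 = 7169 km. Period T = 2π√(a³/μ) = 2π√(7169³/398600) = 6040.9 s = 100.68 min.

101 min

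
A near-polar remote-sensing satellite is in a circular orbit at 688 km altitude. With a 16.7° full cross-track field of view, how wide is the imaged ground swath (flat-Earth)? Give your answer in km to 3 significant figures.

Half-angle = 16.7°/2 = 8.35°.
Swath width ≈ 2h·tan(θ/2) = 2 × 688 × tan(8.35°) = 202.0 km.

202 km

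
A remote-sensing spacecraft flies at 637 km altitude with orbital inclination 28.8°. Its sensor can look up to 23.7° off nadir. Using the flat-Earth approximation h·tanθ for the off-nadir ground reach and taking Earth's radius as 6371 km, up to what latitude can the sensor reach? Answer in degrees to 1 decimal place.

For a prograde orbit the ground track reaches latitude ±i = ±28.8°.
Sensor half-swath on the ground ≈ 637·tan(23.7°) = 280 km = 2.51° of latitude.
Maximum observable latitude ≈ 28.8 + 2.51 = 31.3°.

31.3°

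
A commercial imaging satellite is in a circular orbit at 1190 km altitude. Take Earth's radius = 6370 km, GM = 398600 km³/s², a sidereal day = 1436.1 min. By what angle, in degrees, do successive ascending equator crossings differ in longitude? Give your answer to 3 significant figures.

Semi-major axis a = 6370 + 1190 = 7560 km. Period T = 2π√(a³/μ) = 2π√(7560³/398600) = 6541.7 s = 109.03 min.
During one orbit Earth rotates (6541.7 / 86166) × 360° = 27.33°.

27.3°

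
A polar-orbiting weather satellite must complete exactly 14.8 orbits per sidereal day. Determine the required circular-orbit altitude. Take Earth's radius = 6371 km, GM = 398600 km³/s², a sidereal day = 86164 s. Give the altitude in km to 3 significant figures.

624 km

Required period T = 86164 / 14.8 = 5821.9 s.
From T = 2π√(a³/μ): a = (μ T²/4π²)^(1/3) = (398600 × 5821.9² / 4π²)^(1/3) = 6995 km.
Altitude h = a − R = 6995 − 6371 = 624 km.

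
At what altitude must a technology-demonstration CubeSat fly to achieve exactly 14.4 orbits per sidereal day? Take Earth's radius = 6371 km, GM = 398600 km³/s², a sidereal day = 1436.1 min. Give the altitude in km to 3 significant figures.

Required period T = 86166 / 14.4 = 5983.8 s.
From T = 2π√(a³/μ): a = (μ T²/4π²)^(1/3) = (398600 × 5983.8² / 4π²)^(1/3) = 7124 km.
Altitude h = a − R = 7124 − 6371 = 753 km.

753 km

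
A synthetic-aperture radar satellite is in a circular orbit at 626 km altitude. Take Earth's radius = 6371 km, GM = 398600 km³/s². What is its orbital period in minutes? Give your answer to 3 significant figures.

Semi-major axis a = 6371 + 626 = 6997 km. Period T = 2π√(a³/μ) = 2π√(6997³/398600) = 5824.8 s = 97.08 min.

97.1 min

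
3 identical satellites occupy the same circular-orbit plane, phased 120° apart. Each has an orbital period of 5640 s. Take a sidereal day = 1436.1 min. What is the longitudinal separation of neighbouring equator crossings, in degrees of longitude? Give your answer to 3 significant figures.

Single-satellite node shift = (5640.0/86166) × 360° = 23.56°.
With 3 satellites evenly phased, successive equator crossings are 23.56/3 = 7.855° apart.

7.85°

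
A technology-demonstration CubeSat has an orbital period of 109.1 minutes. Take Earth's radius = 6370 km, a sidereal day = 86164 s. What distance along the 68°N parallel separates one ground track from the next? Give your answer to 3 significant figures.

1140 km

T = 109.1 min = 6546.0 s.
Node shift per orbit = (6546.0/86164) × 360° = 27.35°.
Equatorial spacing = 27.35 × 111.2 km/° = 3041 km.
At 68° latitude, spacing = 3041 × cos(68°) = 1139 km.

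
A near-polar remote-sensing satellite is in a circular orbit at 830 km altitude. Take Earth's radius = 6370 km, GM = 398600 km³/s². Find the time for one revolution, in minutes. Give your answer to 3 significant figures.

Semi-major axis a = 6370 + 830 = 7200 km. Period T = 2π√(a³/μ) = 2π√(7200³/398600) = 6080.1 s = 101.33 min.

101 min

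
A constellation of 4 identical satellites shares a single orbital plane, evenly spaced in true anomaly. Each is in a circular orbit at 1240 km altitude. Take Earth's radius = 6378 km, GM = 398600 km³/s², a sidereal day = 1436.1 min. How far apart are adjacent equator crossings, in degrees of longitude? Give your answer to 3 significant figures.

6.91°

Semi-major axis a = 6378 + 1240 = 7618 km. Period T = 2π√(a³/μ) = 2π√(7618³/398600) = 6617.2 s = 110.29 min.
Single-satellite node shift = (6617.2/86166) × 360° = 27.65°.
With 4 satellites evenly phased, successive equator crossings are 27.65/4 = 6.912° apart.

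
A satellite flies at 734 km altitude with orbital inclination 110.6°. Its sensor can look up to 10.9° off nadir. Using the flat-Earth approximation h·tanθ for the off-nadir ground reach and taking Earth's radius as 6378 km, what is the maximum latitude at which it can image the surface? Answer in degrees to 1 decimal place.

70.7°

Retrograde orbit: the ground track reaches ±(180° − i) = ±(180 − 110.6) = ±69.4°.
Sensor half-swath on the ground ≈ 734·tan(10.9°) = 141 km = 1.27° of latitude.
Maximum observable latitude ≈ 69.4 + 1.27 = 70.7°.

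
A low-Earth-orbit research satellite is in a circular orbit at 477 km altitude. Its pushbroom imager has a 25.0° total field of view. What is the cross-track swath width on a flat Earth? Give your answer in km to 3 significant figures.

211 km

Half-angle = 25.0°/2 = 12.5°.
Swath width ≈ 2h·tan(θ/2) = 2 × 477 × tan(12.5°) = 211.5 km.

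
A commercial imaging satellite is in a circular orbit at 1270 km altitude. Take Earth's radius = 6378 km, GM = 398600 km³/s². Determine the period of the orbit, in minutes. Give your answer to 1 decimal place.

Semi-major axis a = 6378 + 1270 = 7648 km. Period T = 2π√(a³/μ) = 2π√(7648³/398600) = 6656.3 s = 110.94 min.

110.9 min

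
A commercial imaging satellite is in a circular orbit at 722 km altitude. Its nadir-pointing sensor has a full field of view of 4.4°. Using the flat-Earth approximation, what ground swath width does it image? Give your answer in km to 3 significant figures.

Half-angle = 4.4°/2 = 2.2°.
Swath width ≈ 2h·tan(θ/2) = 2 × 722 × tan(2.2°) = 55.5 km.

55.5 km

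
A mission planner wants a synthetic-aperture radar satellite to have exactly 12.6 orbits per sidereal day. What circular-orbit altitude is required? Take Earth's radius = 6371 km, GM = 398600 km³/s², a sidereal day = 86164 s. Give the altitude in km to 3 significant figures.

1420 km

Required period T = 86164 / 12.6 = 6838.4 s.
From T = 2π√(a³/μ): a = (μ T²/4π²)^(1/3) = (398600 × 6838.4² / 4π²)^(1/3) = 7787 km.
Altitude h = a − R = 7787 − 6371 = 1416 km.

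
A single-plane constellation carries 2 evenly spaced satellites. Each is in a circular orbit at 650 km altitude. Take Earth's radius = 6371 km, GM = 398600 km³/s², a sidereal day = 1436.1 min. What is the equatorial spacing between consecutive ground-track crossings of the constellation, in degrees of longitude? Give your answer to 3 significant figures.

12.2°

Semi-major axis a = 6371 + 650 = 7021 km. Period T = 2π√(a³/μ) = 2π√(7021³/398600) = 5854.8 s = 97.58 min.
Single-satellite node shift = (5854.8/86166) × 360° = 24.46°.
With 2 satellites evenly phased, successive equator crossings are 24.46/2 = 12.231° apart.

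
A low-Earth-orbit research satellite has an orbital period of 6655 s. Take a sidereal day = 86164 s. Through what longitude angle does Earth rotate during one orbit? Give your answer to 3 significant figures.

27.8°

During one orbit Earth rotates (6655.0 / 86164) × 360° = 27.81°.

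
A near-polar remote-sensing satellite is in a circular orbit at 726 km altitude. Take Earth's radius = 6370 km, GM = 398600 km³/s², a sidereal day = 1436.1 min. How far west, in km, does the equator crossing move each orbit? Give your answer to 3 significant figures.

Semi-major axis a = 6370 + 726 = 7096 km. Period T = 2π√(a³/μ) = 2π√(7096³/398600) = 5948.8 s = 99.15 min.
During one orbit Earth rotates (5948.8 / 86166) × 360° = 24.85°.
At the equator that is 24.85° × (2π·6370/360) km/° = 24.85 × 111.2 = 2763 km.

2760 km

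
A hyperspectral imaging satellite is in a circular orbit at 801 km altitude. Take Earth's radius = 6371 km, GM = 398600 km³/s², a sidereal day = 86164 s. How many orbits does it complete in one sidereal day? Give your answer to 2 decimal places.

14.25

Semi-major axis a = 6371 + 801 = 7172 km. Period T = 2π√(a³/μ) = 2π√(7172³/398600) = 6044.7 s = 100.74 min.
Orbits per sidereal day = 86164 / 6044.7 = 14.255.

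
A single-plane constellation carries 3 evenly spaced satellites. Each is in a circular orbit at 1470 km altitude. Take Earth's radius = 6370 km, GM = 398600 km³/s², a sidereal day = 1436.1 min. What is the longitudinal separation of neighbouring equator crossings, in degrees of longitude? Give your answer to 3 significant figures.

9.62°

Semi-major axis a = 6370 + 1470 = 7840 km. Period T = 2π√(a³/μ) = 2π√(7840³/398600) = 6908.5 s = 115.14 min.
Single-satellite node shift = (6908.5/86166) × 360° = 28.86°.
With 3 satellites evenly phased, successive equator crossings are 28.86/3 = 9.621° apart.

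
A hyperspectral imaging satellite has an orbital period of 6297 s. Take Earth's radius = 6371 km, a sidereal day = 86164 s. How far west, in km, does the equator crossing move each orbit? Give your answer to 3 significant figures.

During one orbit Earth rotates (6297.0 / 86164) × 360° = 26.31°.
At the equator that is 26.31° × (2π·6371/360) km/° = 26.31 × 111.2 = 2925 km.

2930 km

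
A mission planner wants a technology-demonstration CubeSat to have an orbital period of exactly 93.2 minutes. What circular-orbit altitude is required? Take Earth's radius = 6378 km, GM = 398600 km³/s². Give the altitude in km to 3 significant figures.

431 km

T = 93.2 min = 5592.0 s.
From T = 2π√(a³/μ): a = (μ T²/4π²)^(1/3) = (398600 × 5592.0² / 4π²)^(1/3) = 6809 km.
Altitude h = a − R = 6809 − 6378 = 431 km.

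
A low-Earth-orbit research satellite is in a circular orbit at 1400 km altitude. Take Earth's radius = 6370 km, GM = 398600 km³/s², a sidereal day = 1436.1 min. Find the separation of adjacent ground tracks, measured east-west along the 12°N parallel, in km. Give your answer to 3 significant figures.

Semi-major axis a = 6370 + 1400 = 7770 km. Period T = 2π√(a³/μ) = 2π√(7770³/398600) = 6816.2 s = 113.60 min.
Node shift per orbit = (6816.2/86166) × 360° = 28.48°.
Equatorial spacing = 28.48 × 111.2 km/° = 3166 km.
At 12° latitude, spacing = 3166 × cos(12°) = 3097 km.

3100 km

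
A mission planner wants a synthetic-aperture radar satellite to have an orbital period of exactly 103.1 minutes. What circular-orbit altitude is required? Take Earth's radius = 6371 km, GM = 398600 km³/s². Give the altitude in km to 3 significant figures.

912 km

T = 103.1 min = 6186.0 s.
From T = 2π√(a³/μ): a = (μ T²/4π²)^(1/3) = (398600 × 6186.0² / 4π²)^(1/3) = 7283 km.
Altitude h = a − R = 7283 − 6371 = 912 km.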